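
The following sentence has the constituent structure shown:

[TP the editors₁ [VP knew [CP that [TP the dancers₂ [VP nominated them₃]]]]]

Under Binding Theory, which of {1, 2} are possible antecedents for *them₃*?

{1}

*them* is a pronoun, so Principle B applies: it must be free in its binding domain.
Binding domain of *them₃*: the embedded TP, whose subject is the dancers₂.
*the editors₁* c-commands the pronoun but from outside its binding domain, and is not c-commanded by it → coindexation permitted.
*the dancers₂* c-commands the pronoun within its binding domain → coindexation would violate Principle B.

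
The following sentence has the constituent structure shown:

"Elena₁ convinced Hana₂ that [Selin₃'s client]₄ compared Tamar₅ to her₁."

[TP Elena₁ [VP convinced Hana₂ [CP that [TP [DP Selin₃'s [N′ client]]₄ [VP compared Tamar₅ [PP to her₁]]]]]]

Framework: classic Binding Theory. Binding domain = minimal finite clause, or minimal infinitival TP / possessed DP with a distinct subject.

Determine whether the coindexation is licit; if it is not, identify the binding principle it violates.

The two coindexed NPs are *Elena₁* and *her₁*.
*her₁* is a pronoun; its binding domain is the embedded TP, whose subject is [Selin₃'s client]₄. Within that domain it is c-commanded only by *[Selin₃'s client]₄*, *Tamar₅*, which carry a different index — the pronoun is free locally, so Principle B holds.
*Elena₁* is an R-expression; *her₁* does not c-command it, and no other NP shares its index, so Principle C is satisfied.
All principles are respected.

grammatical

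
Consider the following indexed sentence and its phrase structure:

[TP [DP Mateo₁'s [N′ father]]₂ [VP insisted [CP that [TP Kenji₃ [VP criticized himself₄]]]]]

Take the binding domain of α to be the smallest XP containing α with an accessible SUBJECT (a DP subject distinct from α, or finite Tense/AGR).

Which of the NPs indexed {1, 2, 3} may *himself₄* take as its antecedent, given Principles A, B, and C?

*himself* is an anaphor, so Principle A applies: it must be bound in its binding domain.
Binding domain of *himself₄*: the embedded TP, whose subject is Kenji₃.
*Mateo₁* does not c-command the anaphor → cannot bind it.
*[Mateo₁'s father]₂* c-commands the anaphor but is outside its binding domain → cannot satisfy Principle A.
*Kenji₃* c-commands the anaphor within its binding domain → licit binder.

{3}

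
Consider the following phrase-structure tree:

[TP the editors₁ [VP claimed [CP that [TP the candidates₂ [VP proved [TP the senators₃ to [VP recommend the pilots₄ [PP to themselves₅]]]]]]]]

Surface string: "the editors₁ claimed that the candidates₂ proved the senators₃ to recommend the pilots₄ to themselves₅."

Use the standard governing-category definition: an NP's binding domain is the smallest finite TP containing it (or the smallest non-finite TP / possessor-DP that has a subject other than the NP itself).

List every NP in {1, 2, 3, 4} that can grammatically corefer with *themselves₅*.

*themselves* is an anaphor, so Principle A applies: it must be bound in its binding domain.
Binding domain of *themselves₅*: the embedded TP, whose subject is the senators₃.
*the editors₁* c-commands the anaphor but is outside its binding domain → cannot satisfy Principle A.
*the candidates₂* c-commands the anaphor but is outside its binding domain → cannot satisfy Principle A.
*the senators₃* c-commands the anaphor within its binding domain → licit binder.
*the pilots₄* c-commands the anaphor within its binding domain → licit binder.

{3, 4}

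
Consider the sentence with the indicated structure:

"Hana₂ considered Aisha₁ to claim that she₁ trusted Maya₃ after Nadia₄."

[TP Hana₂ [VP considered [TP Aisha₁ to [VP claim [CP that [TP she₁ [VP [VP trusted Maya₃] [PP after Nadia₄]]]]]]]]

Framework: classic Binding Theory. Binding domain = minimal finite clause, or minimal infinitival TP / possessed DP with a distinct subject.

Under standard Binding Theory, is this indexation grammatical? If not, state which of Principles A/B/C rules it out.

The two coindexed NPs are *Aisha₁* and *she₁*.
*she₁* is a pronoun; nothing c-commands it within its binding domain (the embedded TP.), so Principle B holds trivially.
*Aisha₁* is an R-expression; *she₁* does not c-command it, and no other NP shares its index, so Principle C is satisfied.
All principles are respected.

grammatical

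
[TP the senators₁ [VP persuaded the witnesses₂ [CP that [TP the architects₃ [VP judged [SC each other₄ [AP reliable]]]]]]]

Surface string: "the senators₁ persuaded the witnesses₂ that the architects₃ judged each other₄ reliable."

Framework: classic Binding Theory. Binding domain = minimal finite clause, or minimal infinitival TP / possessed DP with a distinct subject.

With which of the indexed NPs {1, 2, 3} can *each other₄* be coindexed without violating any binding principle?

*each other* is an anaphor, so Principle A applies: it must be bound in its binding domain.
Binding domain of *each other₄*: the embedded TP, whose subject is the architects₃.
*the senators₁* c-commands the anaphor but is outside its binding domain → cannot satisfy Principle A.
*the witnesses₂* c-commands the anaphor but is outside its binding domain → cannot satisfy Principle A.
*the architects₃* c-commands the anaphor within its binding domain → licit binder.

{3}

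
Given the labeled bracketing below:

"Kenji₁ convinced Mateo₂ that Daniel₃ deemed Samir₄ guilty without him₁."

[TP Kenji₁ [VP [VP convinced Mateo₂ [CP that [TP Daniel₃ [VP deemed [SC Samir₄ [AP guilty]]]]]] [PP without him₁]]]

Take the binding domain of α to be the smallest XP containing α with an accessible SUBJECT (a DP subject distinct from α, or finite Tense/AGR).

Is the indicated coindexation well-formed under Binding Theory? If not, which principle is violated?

Principle B

The two coindexed NPs are *Kenji₁* and *him₁*.
*him₁* is a pronoun. Its binding domain is the matrix TP, whose subject is Kenji₁.
*Kenji₁* c-commands it within that domain and carries the same index.
The pronoun is locally bound → Principle B violation.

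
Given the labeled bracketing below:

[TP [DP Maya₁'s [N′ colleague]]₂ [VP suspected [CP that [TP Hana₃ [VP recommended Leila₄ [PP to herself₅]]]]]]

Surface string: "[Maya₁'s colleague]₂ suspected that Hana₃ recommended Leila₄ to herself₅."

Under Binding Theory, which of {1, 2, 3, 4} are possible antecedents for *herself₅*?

*herself* is an anaphor, so Principle A applies: it must be bound in its binding domain.
Binding domain of *herself₅*: the embedded TP, whose subject is Hana₃.
*Maya₁* does not c-command the anaphor → cannot bind it.
*[Maya₁'s colleague]₂* c-commands the anaphor but is outside its binding domain → cannot satisfy Principle A.
*Hana₃* c-commands the anaphor within its binding domain → licit binder.
*Leila₄* c-commands the anaphor within its binding domain → licit binder.

{3, 4}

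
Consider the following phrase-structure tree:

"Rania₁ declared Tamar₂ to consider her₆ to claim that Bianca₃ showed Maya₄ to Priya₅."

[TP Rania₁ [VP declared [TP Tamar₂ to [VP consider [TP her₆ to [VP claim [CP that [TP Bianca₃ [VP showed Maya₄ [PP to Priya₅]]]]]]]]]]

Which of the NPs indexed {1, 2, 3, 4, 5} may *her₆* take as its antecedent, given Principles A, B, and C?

*her* is a pronoun, so Principle B applies: it must be free in its binding domain.
Binding domain of *her₆*: the embedded TP, whose subject is Tamar₂.
*Rania₁* c-commands the pronoun but from outside its binding domain, and is not c-commanded by it → coindexation permitted.
*Tamar₂* c-commands the pronoun within its binding domain → coindexation would violate Principle B.
*Bianca₃*: the pronoun c-commands this R-expression → coindexation would violate Principle C on *Bianca₃*.
*Maya₄*: the pronoun c-commands this R-expression → coindexation would violate Principle C on *Maya₄*.
*Priya₅*: the pronoun c-commands this R-expression → coindexation would violate Principle C on *Priya₅*.

{1}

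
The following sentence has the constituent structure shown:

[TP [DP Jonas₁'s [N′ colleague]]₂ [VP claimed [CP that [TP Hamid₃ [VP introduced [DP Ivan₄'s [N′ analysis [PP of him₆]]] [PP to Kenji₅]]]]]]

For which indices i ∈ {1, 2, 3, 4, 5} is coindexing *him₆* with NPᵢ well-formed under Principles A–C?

{1, 2, 3, 5}

*him* is a pronoun, so Principle B applies: it must be free in its binding domain.
Binding domain of *him₆*: the possessed DP, whose subject is Ivan₄.
*Jonas₁* and the pronoun do not c-command one another → neither Principle B nor Principle C is at stake; coindexation permitted.
*[Jonas₁'s colleague]₂* c-commands the pronoun but from outside its binding domain, and is not c-commanded by it → coindexation permitted.
*Hamid₃* c-commands the pronoun but from outside its binding domain, and is not c-commanded by it → coindexation permitted.
*Ivan₄* c-commands the pronoun within its binding domain → coindexation would violate Principle B.
*Kenji₅* and the pronoun do not c-command one another → neither Principle B nor Principle C is at stake; coindexation permitted.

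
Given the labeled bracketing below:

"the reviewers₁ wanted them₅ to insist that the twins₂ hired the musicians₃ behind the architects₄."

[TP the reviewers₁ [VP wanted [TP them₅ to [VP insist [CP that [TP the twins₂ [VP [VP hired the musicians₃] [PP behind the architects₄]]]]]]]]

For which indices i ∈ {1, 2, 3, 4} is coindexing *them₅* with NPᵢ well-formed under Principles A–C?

none

*them* is a pronoun, so Principle B applies: it must be free in its binding domain.
Binding domain of *them₅*: the matrix TP, whose subject is the reviewers₁.
*the reviewers₁* c-commands the pronoun within its binding domain → coindexation would violate Principle B.
*the twins₂*: the pronoun c-commands this R-expression → coindexation would violate Principle C on *the twins₂*.
*the musicians₃*: the pronoun c-commands this R-expression → coindexation would violate Principle C on *the musicians₃*.
*the architects₄*: the pronoun c-commands this R-expression → coindexation would violate Principle C on *the architects₄*.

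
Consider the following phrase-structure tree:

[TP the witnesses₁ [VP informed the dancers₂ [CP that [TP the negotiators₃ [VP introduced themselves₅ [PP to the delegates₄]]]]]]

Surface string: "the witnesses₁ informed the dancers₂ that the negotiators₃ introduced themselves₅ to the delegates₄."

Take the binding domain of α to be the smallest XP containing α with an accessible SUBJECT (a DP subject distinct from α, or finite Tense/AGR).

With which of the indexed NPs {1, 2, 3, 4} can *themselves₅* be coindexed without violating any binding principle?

{3}

*themselves* is an anaphor, so Principle A applies: it must be bound in its binding domain.
Binding domain of *themselves₅*: the embedded TP, whose subject is the negotiators₃.
*the witnesses₁* c-commands the anaphor but is outside its binding domain → cannot satisfy Principle A.
*the dancers₂* c-commands the anaphor but is outside its binding domain → cannot satisfy Principle A.
*the negotiators₃* c-commands the anaphor within its binding domain → licit binder.
*the delegates₄* does not c-command the anaphor → cannot bind it.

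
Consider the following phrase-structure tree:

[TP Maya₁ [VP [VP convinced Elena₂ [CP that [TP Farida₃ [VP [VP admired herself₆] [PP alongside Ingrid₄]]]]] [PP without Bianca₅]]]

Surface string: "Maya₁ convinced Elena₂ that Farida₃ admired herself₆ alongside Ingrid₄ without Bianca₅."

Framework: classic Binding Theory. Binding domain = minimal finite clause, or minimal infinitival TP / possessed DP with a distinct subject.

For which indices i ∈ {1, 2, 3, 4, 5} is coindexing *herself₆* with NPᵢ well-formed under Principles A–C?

*herself* is an anaphor, so Principle A applies: it must be bound in its binding domain.
Binding domain of *herself₆*: the embedded TP, whose subject is Farida₃.
*Maya₁* c-commands the anaphor but is outside its binding domain → cannot satisfy Principle A.
*Elena₂* c-commands the anaphor but is outside its binding domain → cannot satisfy Principle A.
*Farida₃* c-commands the anaphor within its binding domain → licit binder.
*Ingrid₄* does not c-command the anaphor → cannot bind it.
*Bianca₅* does not c-command the anaphor → cannot bind it.

{3}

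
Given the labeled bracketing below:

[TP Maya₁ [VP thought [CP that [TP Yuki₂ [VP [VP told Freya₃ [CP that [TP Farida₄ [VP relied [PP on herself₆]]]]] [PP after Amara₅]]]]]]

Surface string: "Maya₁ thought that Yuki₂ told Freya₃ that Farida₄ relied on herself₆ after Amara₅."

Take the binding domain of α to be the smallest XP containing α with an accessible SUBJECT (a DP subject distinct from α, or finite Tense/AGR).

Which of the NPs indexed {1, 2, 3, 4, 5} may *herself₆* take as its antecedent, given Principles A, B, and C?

*herself* is an anaphor, so Principle A applies: it must be bound in its binding domain.
Binding domain of *herself₆*: the embedded TP, whose subject is Farida₄.
*Maya₁* c-commands the anaphor but is outside its binding domain → cannot satisfy Principle A.
*Yuki₂* c-commands the anaphor but is outside its binding domain → cannot satisfy Principle A.
*Freya₃* c-commands the anaphor but is outside its binding domain → cannot satisfy Principle A.
*Farida₄* c-commands the anaphor within its binding domain → licit binder.
*Amara₅* does not c-command the anaphor → cannot bind it.

{4}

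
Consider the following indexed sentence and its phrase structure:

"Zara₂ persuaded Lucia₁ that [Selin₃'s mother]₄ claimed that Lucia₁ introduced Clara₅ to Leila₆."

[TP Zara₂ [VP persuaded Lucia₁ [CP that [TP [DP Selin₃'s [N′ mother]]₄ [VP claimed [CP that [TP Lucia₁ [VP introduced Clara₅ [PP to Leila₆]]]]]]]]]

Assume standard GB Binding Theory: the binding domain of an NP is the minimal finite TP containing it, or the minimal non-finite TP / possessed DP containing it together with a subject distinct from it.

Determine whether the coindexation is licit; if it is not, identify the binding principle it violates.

Principle C

The two coindexed NPs are *Lucia₁* (the higher occurrence) and *Lucia₁* (the lower occurrence).
*Lucia₁* (the lower occurrence) is an R-expression. Principle C requires it to be free everywhere.
*Lucia₁* (the higher occurrence) c-commands it and carries the same index.
The R-expression is bound → Principle C violation.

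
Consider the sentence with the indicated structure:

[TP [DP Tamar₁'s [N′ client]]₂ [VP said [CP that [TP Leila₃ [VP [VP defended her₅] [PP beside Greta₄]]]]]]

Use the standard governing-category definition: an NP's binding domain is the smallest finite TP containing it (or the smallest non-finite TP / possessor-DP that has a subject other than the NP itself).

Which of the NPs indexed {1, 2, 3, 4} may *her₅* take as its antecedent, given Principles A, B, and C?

{1, 2, 4}

*her* is a pronoun, so Principle B applies: it must be free in its binding domain.
Binding domain of *her₅*: the embedded TP, whose subject is Leila₃.
*Tamar₁* and the pronoun do not c-command one another → neither Principle B nor Principle C is at stake; coindexation permitted.
*[Tamar₁'s client]₂* c-commands the pronoun but from outside its binding domain, and is not c-commanded by it → coindexation permitted.
*Leila₃* c-commands the pronoun within its binding domain → coindexation would violate Principle B.
*Greta₄* and the pronoun do not c-command one another → neither Principle B nor Principle C is at stake; coindexation permitted.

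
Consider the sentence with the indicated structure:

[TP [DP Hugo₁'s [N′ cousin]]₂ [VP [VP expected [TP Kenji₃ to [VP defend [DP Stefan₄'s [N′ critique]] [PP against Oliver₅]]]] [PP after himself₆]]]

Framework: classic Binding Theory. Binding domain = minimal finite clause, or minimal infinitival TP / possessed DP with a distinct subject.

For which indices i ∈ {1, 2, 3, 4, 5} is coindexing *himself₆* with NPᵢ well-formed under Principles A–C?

*himself* is an anaphor, so Principle A applies: it must be bound in its binding domain.
Binding domain of *himself₆*: the matrix TP, whose subject is [Hugo₁'s cousin]₂.
*Hugo₁* does not c-command the anaphor → cannot bind it.
*[Hugo₁'s cousin]₂* c-commands the anaphor within its binding domain → licit binder.
*Kenji₃* does not c-command the anaphor → cannot bind it.
*Stefan₄* does not c-command the anaphor → cannot bind it.
*Oliver₅* does not c-command the anaphor → cannot bind it.

{2}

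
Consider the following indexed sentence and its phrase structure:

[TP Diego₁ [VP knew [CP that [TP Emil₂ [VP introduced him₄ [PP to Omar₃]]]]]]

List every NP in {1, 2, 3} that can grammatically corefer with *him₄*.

{1}

*him* is a pronoun, so Principle B applies: it must be free in its binding domain.
Binding domain of *him₄*: the embedded TP, whose subject is Emil₂.
*Diego₁* c-commands the pronoun but from outside its binding domain, and is not c-commanded by it → coindexation permitted.
*Emil₂* c-commands the pronoun within its binding domain → coindexation would violate Principle B.
*Omar₃*: the pronoun c-commands this R-expression → coindexation would violate Principle C on *Omar₃*.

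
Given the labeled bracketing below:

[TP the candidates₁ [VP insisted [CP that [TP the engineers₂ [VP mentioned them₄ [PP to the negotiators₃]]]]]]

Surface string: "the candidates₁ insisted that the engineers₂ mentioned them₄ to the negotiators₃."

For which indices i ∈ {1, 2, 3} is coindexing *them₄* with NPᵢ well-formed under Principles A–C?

{1}

*them* is a pronoun, so Principle B applies: it must be free in its binding domain.
Binding domain of *them₄*: the embedded TP, whose subject is the engineers₂.
*the candidates₁* c-commands the pronoun but from outside its binding domain, and is not c-commanded by it → coindexation permitted.
*the engineers₂* c-commands the pronoun within its binding domain → coindexation would violate Principle B.
*the negotiators₃*: the pronoun c-commands this R-expression → coindexation would violate Principle C on *the negotiators₃*.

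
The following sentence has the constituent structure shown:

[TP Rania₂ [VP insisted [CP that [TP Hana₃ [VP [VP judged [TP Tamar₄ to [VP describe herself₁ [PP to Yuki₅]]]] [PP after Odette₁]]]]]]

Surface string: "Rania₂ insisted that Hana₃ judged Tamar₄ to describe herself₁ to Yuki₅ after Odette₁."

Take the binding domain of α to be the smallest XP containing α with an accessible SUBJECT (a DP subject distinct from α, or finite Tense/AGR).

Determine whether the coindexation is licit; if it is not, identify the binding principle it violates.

The two coindexed NPs are *Odette₁* and *herself₁*.
*herself₁* is an anaphor. Principle A requires it to be bound within its binding domain — the embedded TP, whose subject is Tamar₄.
Within that domain it is c-commanded by *Tamar₄*, which does not share its index.
*Odette₁* does not c-command the anaphor at all.
The anaphor is unbound in its domain → Principle A violation.

Principle A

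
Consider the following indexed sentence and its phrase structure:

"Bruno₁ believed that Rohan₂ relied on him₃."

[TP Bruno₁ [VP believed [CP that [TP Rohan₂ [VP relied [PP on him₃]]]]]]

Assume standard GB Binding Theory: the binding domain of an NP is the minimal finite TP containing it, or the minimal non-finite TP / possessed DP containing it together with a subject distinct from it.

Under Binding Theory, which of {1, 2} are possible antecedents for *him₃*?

{1}

*him* is a pronoun, so Principle B applies: it must be free in its binding domain.
Binding domain of *him₃*: the embedded TP, whose subject is Rohan₂.
*Bruno₁* c-commands the pronoun but from outside its binding domain, and is not c-commanded by it → coindexation permitted.
*Rohan₂* c-commands the pronoun within its binding domain → coindexation would violate Principle B.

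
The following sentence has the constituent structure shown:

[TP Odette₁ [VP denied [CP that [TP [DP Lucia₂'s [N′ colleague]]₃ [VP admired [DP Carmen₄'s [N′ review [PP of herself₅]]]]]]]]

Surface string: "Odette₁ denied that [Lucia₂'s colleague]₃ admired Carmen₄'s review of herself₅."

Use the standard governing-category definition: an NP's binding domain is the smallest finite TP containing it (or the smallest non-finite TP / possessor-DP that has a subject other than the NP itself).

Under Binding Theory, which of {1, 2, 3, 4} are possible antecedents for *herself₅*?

*herself* is an anaphor, so Principle A applies: it must be bound in its binding domain.
Binding domain of *herself₅*: the possessed DP, whose subject is Carmen₄.
*Odette₁* c-commands the anaphor but is outside its binding domain → cannot satisfy Principle A.
*Lucia₂* does not c-command the anaphor → cannot bind it.
*[Lucia₂'s colleague]₃* c-commands the anaphor but is outside its binding domain → cannot satisfy Principle A.
*Carmen₄* c-commands the anaphor within its binding domain → licit binder.

{4}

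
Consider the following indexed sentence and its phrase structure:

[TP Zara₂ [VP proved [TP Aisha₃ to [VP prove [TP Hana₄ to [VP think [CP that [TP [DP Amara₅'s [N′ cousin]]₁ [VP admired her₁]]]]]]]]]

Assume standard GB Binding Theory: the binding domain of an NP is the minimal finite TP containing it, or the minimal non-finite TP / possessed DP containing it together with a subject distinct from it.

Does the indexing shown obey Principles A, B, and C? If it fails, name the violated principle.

The two coindexed NPs are *[Amara₅'s cousin]₁* and *her₁*.
*her₁* is a pronoun. Its binding domain is the embedded TP, whose subject is [Amara₅'s cousin]₁.
*[Amara₅'s cousin]₁* c-commands it within that domain and carries the same index.
The pronoun is locally bound → Principle B violation.

Principle B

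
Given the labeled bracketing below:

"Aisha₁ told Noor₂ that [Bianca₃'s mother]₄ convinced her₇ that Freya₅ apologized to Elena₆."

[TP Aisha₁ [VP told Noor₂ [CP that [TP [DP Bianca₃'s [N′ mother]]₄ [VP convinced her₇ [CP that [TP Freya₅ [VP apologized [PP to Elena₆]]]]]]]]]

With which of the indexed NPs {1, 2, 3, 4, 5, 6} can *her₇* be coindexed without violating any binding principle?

{1, 2, 3}

*her* is a pronoun, so Principle B applies: it must be free in its binding domain.
Binding domain of *her₇*: the embedded TP, whose subject is [Bianca₃'s mother]₄.
*Aisha₁* c-commands the pronoun but from outside its binding domain, and is not c-commanded by it → coindexation permitted.
*Noor₂* c-commands the pronoun but from outside its binding domain, and is not c-commanded by it → coindexation permitted.
*Bianca₃* and the pronoun do not c-command one another → neither Principle B nor Principle C is at stake; coindexation permitted.
*[Bianca₃'s mother]₄* c-commands the pronoun within its binding domain → coindexation would violate Principle B.
*Freya₅*: the pronoun c-commands this R-expression → coindexation would violate Principle C on *Freya₅*.
*Elena₆*: the pronoun c-commands this R-expression → coindexation would violate Principle C on *Elena₆*.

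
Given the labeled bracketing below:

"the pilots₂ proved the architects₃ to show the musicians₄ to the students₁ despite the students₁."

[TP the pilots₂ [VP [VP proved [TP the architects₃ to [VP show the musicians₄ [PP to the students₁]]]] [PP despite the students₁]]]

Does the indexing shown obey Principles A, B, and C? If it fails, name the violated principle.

grammatical

The two coindexed NPs are *the students₁* and *the students₁*.
*the students₁* is an R-expression; no coindexed NP c-commands it, so Principle C holds.
*the students₁* is an R-expression; *the students₁* does not c-command it, and no other NP shares its index, so Principle C is satisfied.
All principles are respected.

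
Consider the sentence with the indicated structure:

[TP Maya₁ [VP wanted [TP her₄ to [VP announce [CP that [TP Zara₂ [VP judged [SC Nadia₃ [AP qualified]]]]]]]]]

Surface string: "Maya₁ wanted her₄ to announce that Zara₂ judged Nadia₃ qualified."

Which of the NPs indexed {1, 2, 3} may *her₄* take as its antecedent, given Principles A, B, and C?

*her* is a pronoun, so Principle B applies: it must be free in its binding domain.
Binding domain of *her₄*: the matrix TP, whose subject is Maya₁.
*Maya₁* c-commands the pronoun within its binding domain → coindexation would violate Principle B.
*Zara₂*: the pronoun c-commands this R-expression → coindexation would violate Principle C on *Zara₂*.
*Nadia₃*: the pronoun c-commands this R-expression → coindexation would violate Principle C on *Nadia₃*.

none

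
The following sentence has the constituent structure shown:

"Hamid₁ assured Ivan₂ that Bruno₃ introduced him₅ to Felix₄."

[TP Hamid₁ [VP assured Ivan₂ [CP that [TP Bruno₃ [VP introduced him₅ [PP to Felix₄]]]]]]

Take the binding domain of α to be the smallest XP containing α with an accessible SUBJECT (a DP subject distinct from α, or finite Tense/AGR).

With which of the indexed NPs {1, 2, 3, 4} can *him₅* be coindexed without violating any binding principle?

*him* is a pronoun, so Principle B applies: it must be free in its binding domain.
Binding domain of *him₅*: the embedded TP, whose subject is Bruno₃.
*Hamid₁* c-commands the pronoun but from outside its binding domain, and is not c-commanded by it → coindexation permitted.
*Ivan₂* c-commands the pronoun but from outside its binding domain, and is not c-commanded by it → coindexation permitted.
*Bruno₃* c-commands the pronoun within its binding domain → coindexation would violate Principle B.
*Felix₄*: the pronoun c-commands this R-expression → coindexation would violate Principle C on *Felix₄*.

{1, 2}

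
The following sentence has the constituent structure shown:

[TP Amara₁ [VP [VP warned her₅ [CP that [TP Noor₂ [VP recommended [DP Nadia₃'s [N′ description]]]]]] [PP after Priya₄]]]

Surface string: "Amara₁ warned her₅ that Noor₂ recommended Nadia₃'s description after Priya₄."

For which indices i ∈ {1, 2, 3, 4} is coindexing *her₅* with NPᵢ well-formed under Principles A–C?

*her* is a pronoun, so Principle B applies: it must be free in its binding domain.
Binding domain of *her₅*: the matrix TP, whose subject is Amara₁.
*Amara₁* c-commands the pronoun within its binding domain → coindexation would violate Principle B.
*Noor₂*: the pronoun c-commands this R-expression → coindexation would violate Principle C on *Noor₂*.
*Nadia₃*: the pronoun c-commands this R-expression → coindexation would violate Principle C on *Nadia₃*.
*Priya₄* and the pronoun do not c-command one another → neither Principle B nor Principle C is at stake; coindexation permitted.

{4}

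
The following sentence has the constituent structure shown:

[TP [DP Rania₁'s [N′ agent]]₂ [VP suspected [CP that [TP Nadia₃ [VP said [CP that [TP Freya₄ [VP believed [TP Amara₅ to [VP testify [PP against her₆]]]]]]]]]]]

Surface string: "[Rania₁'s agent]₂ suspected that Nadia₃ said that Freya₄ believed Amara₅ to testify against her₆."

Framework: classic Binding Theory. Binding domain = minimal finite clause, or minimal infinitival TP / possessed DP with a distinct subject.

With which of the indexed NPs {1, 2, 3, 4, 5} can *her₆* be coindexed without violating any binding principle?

{1, 2, 3, 4}

*her* is a pronoun, so Principle B applies: it must be free in its binding domain.
Binding domain of *her₆*: the embedded TP, whose subject is Amara₅.
*Rania₁* and the pronoun do not c-command one another → neither Principle B nor Principle C is at stake; coindexation permitted.
*[Rania₁'s agent]₂* c-commands the pronoun but from outside its binding domain, and is not c-commanded by it → coindexation permitted.
*Nadia₃* c-commands the pronoun but from outside its binding domain, and is not c-commanded by it → coindexation permitted.
*Freya₄* c-commands the pronoun but from outside its binding domain, and is not c-commanded by it → coindexation permitted.
*Amara₅* c-commands the pronoun within its binding domain → coindexation would violate Principle B.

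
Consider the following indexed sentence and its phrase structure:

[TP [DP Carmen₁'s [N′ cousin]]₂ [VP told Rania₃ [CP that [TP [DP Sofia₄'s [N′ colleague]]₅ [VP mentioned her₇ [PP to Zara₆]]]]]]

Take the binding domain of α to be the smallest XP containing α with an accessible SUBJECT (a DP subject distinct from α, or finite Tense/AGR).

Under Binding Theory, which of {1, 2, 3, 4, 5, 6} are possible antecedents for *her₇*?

{1, 2, 3, 4}

*her* is a pronoun, so Principle B applies: it must be free in its binding domain.
Binding domain of *her₇*: the embedded TP, whose subject is [Sofia₄'s colleague]₅.
*Carmen₁* and the pronoun do not c-command one another → neither Principle B nor Principle C is at stake; coindexation permitted.
*[Carmen₁'s cousin]₂* c-commands the pronoun but from outside its binding domain, and is not c-commanded by it → coindexation permitted.
*Rania₃* c-commands the pronoun but from outside its binding domain, and is not c-commanded by it → coindexation permitted.
*Sofia₄* and the pronoun do not c-command one another → neither Principle B nor Principle C is at stake; coindexation permitted.
*[Sofia₄'s colleague]₅* c-commands the pronoun within its binding domain → coindexation would violate Principle B.
*Zara₆*: the pronoun c-commands this R-expression → coindexation would violate Principle C on *Zara₆*.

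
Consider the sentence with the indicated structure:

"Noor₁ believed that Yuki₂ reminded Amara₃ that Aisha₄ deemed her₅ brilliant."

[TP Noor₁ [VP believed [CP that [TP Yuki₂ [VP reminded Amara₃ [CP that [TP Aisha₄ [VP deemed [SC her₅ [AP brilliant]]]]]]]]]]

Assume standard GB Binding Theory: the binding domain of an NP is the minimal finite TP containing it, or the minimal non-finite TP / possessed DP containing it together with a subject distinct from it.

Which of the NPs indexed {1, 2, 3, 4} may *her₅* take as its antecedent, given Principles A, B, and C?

*her* is a pronoun, so Principle B applies: it must be free in its binding domain.
Binding domain of *her₅*: the embedded TP, whose subject is Aisha₄.
*Noor₁* c-commands the pronoun but from outside its binding domain, and is not c-commanded by it → coindexation permitted.
*Yuki₂* c-commands the pronoun but from outside its binding domain, and is not c-commanded by it → coindexation permitted.
*Amara₃* c-commands the pronoun but from outside its binding domain, and is not c-commanded by it → coindexation permitted.
*Aisha₄* c-commands the pronoun within its binding domain → coindexation would violate Principle B.

{1, 2, 3}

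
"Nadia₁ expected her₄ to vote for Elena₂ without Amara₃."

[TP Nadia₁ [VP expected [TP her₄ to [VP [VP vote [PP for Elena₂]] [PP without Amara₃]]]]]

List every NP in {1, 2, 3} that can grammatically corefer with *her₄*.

none

*her* is a pronoun, so Principle B applies: it must be free in its binding domain.
Binding domain of *her₄*: the matrix TP, whose subject is Nadia₁.
*Nadia₁* c-commands the pronoun within its binding domain → coindexation would violate Principle B.
*Elena₂*: the pronoun c-commands this R-expression → coindexation would violate Principle C on *Elena₂*.
*Amara₃*: the pronoun c-commands this R-expression → coindexation would violate Principle C on *Amara₃*.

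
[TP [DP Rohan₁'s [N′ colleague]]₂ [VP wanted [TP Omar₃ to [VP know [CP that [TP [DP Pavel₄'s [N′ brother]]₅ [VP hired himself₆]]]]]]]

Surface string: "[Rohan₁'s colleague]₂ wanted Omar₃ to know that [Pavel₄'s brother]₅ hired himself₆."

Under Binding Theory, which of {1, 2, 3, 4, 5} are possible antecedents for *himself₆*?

*himself* is an anaphor, so Principle A applies: it must be bound in its binding domain.
Binding domain of *himself₆*: the embedded TP, whose subject is [Pavel₄'s brother]₅.
*Rohan₁* does not c-command the anaphor → cannot bind it.
*[Rohan₁'s colleague]₂* c-commands the anaphor but is outside its binding domain → cannot satisfy Principle A.
*Omar₃* c-commands the anaphor but is outside its binding domain → cannot satisfy Principle A.
*Pavel₄* does not c-command the anaphor → cannot bind it.
*[Pavel₄'s brother]₅* c-commands the anaphor within its binding domain → licit binder.

{5}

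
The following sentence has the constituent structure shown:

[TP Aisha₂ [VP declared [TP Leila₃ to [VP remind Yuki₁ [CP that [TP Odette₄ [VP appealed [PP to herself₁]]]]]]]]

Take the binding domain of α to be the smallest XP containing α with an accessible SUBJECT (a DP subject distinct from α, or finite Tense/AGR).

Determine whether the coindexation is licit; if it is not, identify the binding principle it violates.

Principle A

The two coindexed NPs are *Yuki₁* and *herself₁*.
*herself₁* is an anaphor. Principle A requires it to be bound within its binding domain — the embedded TP, whose subject is Odette₄.
Within that domain it is c-commanded by *Odette₄*, which does not share its index.
*Yuki₁* does c-command the anaphor, but from outside its binding domain.
The anaphor is unbound in its domain → Principle A violation.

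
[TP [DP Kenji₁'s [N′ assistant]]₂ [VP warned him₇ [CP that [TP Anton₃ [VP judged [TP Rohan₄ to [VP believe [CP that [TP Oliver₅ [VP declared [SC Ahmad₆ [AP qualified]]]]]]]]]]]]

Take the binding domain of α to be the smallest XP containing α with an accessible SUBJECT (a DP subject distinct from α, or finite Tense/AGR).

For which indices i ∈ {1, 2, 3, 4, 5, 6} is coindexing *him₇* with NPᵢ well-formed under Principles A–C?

*him* is a pronoun, so Principle B applies: it must be free in its binding domain.
Binding domain of *him₇*: the matrix TP, whose subject is [Kenji₁'s assistant]₂.
*Kenji₁* and the pronoun do not c-command one another → neither Principle B nor Principle C is at stake; coindexation permitted.
*[Kenji₁'s assistant]₂* c-commands the pronoun within its binding domain → coindexation would violate Principle B.
*Anton₃*: the pronoun c-commands this R-expression → coindexation would violate Principle C on *Anton₃*.
*Rohan₄*: the pronoun c-commands this R-expression → coindexation would violate Principle C on *Rohan₄*.
*Oliver₅*: the pronoun c-commands this R-expression → coindexation would violate Principle C on *Oliver₅*.
*Ahmad₆*: the pronoun c-commands this R-expression → coindexation would violate Principle C on *Ahmad₆*.

{1}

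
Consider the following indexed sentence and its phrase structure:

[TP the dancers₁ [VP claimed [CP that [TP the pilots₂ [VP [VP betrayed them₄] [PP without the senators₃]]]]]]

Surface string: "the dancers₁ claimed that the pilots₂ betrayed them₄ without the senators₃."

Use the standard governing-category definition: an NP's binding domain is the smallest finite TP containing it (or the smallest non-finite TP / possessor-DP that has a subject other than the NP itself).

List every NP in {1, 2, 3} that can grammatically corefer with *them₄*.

*them* is a pronoun, so Principle B applies: it must be free in its binding domain.
Binding domain of *them₄*: the embedded TP, whose subject is the pilots₂.
*the dancers₁* c-commands the pronoun but from outside its binding domain, and is not c-commanded by it → coindexation permitted.
*the pilots₂* c-commands the pronoun within its binding domain → coindexation would violate Principle B.
*the senators₃* and the pronoun do not c-command one another → neither Principle B nor Principle C is at stake; coindexation permitted.

{1, 3}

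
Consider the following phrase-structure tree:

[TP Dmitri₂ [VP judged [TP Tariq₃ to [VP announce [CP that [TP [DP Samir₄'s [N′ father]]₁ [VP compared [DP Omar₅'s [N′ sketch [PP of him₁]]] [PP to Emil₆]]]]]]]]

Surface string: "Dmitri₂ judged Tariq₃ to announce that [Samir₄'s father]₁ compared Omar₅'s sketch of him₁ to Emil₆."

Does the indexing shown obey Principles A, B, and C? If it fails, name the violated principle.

The two coindexed NPs are *[Samir₄'s father]₁* and *him₁*.
*him₁* is a pronoun; its binding domain is the possessed DP, whose subject is Omar₅. Within that domain it is c-commanded only by *Omar₅*, which carries a different index — the pronoun is free locally, so Principle B holds.
*[Samir₄'s father]₁* is an R-expression; *him₁* does not c-command it, and no other NP shares its index, so Principle C is satisfied.
All principles are respected.

grammatical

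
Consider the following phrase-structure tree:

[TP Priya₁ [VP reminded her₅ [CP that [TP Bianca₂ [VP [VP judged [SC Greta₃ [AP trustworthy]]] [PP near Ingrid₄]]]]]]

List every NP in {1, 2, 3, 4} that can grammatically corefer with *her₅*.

*her* is a pronoun, so Principle B applies: it must be free in its binding domain.
Binding domain of *her₅*: the matrix TP, whose subject is Priya₁.
*Priya₁* c-commands the pronoun within its binding domain → coindexation would violate Principle B.
*Bianca₂*: the pronoun c-commands this R-expression → coindexation would violate Principle C on *Bianca₂*.
*Greta₃*: the pronoun c-commands this R-expression → coindexation would violate Principle C on *Greta₃*.
*Ingrid₄*: the pronoun c-commands this R-expression → coindexation would violate Principle C on *Ingrid₄*.

none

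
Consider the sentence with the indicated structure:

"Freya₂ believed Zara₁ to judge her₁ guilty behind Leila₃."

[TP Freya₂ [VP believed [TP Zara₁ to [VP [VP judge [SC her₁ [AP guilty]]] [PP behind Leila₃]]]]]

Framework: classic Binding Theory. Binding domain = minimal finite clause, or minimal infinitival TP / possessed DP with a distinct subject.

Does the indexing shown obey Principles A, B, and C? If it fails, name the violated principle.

Principle B

The two coindexed NPs are *Zara₁* and *her₁*.
*her₁* is a pronoun. Its binding domain is the embedded TP, whose subject is Zara₁.
*Zara₁* c-commands it within that domain and carries the same index.
The pronoun is locally bound → Principle B violation.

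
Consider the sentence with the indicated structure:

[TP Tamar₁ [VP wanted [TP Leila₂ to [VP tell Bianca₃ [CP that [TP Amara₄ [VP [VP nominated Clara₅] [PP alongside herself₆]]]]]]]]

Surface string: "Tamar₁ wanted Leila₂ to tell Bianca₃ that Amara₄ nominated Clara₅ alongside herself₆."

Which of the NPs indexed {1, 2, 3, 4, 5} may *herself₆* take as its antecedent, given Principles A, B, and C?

*herself* is an anaphor, so Principle A applies: it must be bound in its binding domain.
Binding domain of *herself₆*: the embedded TP, whose subject is Amara₄.
*Tamar₁* c-commands the anaphor but is outside its binding domain → cannot satisfy Principle A.
*Leila₂* c-commands the anaphor but is outside its binding domain → cannot satisfy Principle A.
*Bianca₃* c-commands the anaphor but is outside its binding domain → cannot satisfy Principle A.
*Amara₄* c-commands the anaphor within its binding domain → licit binder.
*Clara₅* does not c-command the anaphor → cannot bind it.

{4}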